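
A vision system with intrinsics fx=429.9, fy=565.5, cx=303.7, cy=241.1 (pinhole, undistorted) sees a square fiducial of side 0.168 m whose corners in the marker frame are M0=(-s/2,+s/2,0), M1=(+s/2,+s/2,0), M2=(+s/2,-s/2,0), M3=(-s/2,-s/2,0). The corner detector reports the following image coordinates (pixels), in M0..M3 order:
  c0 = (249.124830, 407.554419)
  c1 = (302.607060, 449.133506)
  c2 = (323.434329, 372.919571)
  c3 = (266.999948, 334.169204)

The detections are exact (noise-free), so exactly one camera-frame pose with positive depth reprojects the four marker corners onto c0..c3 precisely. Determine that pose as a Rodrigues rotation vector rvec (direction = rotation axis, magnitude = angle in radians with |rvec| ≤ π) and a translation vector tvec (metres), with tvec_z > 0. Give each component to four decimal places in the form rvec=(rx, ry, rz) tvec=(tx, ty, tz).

Intrinsics K: fx=429.9, fy=565.5, cx=303.7, cy=241.1
Marker side s = 0.168 m; corners in marker frame (Z=0):
  M0 = (-0.0840, +0.0840, 0)
  M1 = (+0.0840, +0.0840, 0)
  M2 = (+0.0840, -0.0840, 0)
  M3 = (-0.0840, -0.0840, 0)
Detected image corners:
  c0 = (249.124830, 407.554419) px
  c1 = (302.607060, 449.133506) px
  c2 = (323.434329, 372.919571) px
  c3 = (266.999948, 334.169204) px
Planar DLT: solve 8×8 A·h = b for H (H[2,2]=1):
  H  [+231.69841 -57.19109 +284.60691]
  H  [+108.76086 +524.06466 +391.01661]
  H  [-0.33370 +0.20224 +1.00000]
B = K⁻¹H; ‖b₁‖=0.907453, ‖b₂‖=0.907453; λ = 2/(‖b₁‖+‖b₂‖) = 1.101986, sign → tz>0 ⇒ λ=+1.101986
r₁ = λ·B[:,0] = (+0.85371,+0.36872,-0.36773); r₂ = λ·B[:,1] = (-0.30404,+0.92622,+0.22287)
r₃ = r₁×r₂ = (+0.42278,-0.07846,+0.90283); SVD([r₁ r₂ r₃]) → R = UVᵀ:
  R  [+0.85371 -0.30404 +0.42278]
  R  [+0.36872 +0.92622 -0.07846]
  R  [-0.36773 +0.22287 +0.90283]
t = (-0.04894, +0.29214, +1.10199) m
tr R = 2.682760; θ = arccos((tr R − 1)/2) = 0.570965 rad = 32.714°
axis k = ((R−Rᵀ)₃₂, (R−Rᵀ)₁₃, (R−Rᵀ)₂₁) / (2 sinθ) = (+0.278774, +0.731353, +0.622421)
rvec = θ·k = (+0.159170, +0.417577, +0.355381)

rvec=(0.1592, 0.4176, 0.3554) tvec=(-0.0489, 0.2921, 1.1020)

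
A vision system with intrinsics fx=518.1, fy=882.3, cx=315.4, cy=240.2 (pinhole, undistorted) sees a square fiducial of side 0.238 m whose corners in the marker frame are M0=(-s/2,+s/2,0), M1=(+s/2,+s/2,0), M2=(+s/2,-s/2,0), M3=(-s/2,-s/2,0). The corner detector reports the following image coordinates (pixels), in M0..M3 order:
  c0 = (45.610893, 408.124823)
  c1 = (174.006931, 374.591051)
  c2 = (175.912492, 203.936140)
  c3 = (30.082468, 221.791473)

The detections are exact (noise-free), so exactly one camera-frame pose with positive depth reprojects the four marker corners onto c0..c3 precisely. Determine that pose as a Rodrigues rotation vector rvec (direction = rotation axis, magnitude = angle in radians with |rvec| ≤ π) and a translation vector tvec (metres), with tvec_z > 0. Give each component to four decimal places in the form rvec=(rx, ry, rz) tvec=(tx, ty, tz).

Intrinsics K: fx=518.1, fy=882.3, cx=315.4, cy=240.2
Marker side s = 0.238 m; corners in marker frame (Z=0):
  M0 = (-0.1190, +0.1190, 0)
  M1 = (+0.1190, +0.1190, 0)
  M2 = (+0.1190, -0.1190, 0)
  M3 = (-0.1190, -0.1190, 0)
Detected image corners:
  c0 = (45.610893, 408.124823) px
  c1 = (174.006931, 374.591051) px
  c2 = (175.912492, 203.936140) px
  c3 = (30.082468, 221.791473) px
Planar DLT: solve 8×8 A·h = b for H (H[2,2]=1):
  H  [+620.98822 +81.19436 +110.22329]
  H  [+23.80756 +902.99550 +306.87418]
  H  [+0.44280 +0.51225 +1.00000]
B = K⁻¹H; ‖b₁‖=1.033401, ‖b₂‖=1.033401; λ = 2/(‖b₁‖+‖b₂‖) = 0.967679, sign → tz>0 ⇒ λ=+0.967679
r₁ = λ·B[:,0] = (+0.89900,-0.09054,+0.42849); r₂ = λ·B[:,1] = (-0.15011,+0.85543,+0.49569)
r₃ = r₁×r₂ = (-0.41142,-0.50995,+0.75544); SVD([r₁ r₂ r₃]) → R = UVᵀ:
  R  [+0.89900 -0.15011 -0.41142]
  R  [-0.09054 +0.85543 -0.50995]
  R  [+0.42849 +0.49569 +0.75544]
t = (-0.38322, +0.07313, +0.96768) m
tr R = 2.509863; θ = arccos((tr R − 1)/2) = 0.715247 rad = 40.981°
axis k = ((R−Rᵀ)₃₂, (R−Rᵀ)₁₃, (R−Rᵀ)₂₁) / (2 sinθ) = (+0.766722, -0.640371, +0.045414)
rvec = θ·k = (+0.548395, -0.458023, +0.032483)

rvec=(0.5484, -0.4580, 0.0325) tvec=(-0.3832, 0.0731, 0.9677)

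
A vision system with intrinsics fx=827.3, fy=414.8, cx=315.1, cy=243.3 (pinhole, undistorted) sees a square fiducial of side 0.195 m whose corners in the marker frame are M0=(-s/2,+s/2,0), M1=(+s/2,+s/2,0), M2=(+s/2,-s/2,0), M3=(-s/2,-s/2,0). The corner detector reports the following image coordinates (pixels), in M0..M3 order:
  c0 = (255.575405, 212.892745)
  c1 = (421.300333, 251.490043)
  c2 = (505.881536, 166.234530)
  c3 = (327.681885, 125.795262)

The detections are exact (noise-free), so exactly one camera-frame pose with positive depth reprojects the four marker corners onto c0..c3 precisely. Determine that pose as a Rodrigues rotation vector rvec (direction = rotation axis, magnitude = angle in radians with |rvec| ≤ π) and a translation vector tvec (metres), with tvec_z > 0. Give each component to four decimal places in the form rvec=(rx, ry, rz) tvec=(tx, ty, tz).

rvec=(0.2885, 0.1081, 0.4265) tvec=(0.0627, -0.1087, 0.8535)

Intrinsics K: fx=827.3, fy=414.8, cx=315.1, cy=243.3
Marker side s = 0.195 m; corners in marker frame (Z=0):
  M0 = (-0.0975, +0.0975, 0)
  M1 = (+0.0975, +0.0975, 0)
  M2 = (+0.0975, -0.0975, 0)
  M3 = (-0.0975, -0.0975, 0)
Detected image corners:
  c0 = (255.575405, 212.892745) px
  c1 = (421.300333, 251.490043) px
  c2 = (505.881536, 166.234530) px
  c3 = (327.681885, 125.795262) px
Planar DLT: solve 8×8 A·h = b for H (H[2,2]=1):
  H  [+861.72049 -269.80703 +375.85384]
  H  [+192.95765 +507.95755 +190.47229]
  H  [-0.05045 +0.34903 +1.00000]
B = K⁻¹H; ‖b₁‖=1.171615, ‖b₂‖=1.171615; λ = 2/(‖b₁‖+‖b₂‖) = 0.853523, sign → tz>0 ⇒ λ=+0.853523
r₁ = λ·B[:,0] = (+0.90543,+0.42230,-0.04306); r₂ = λ·B[:,1] = (-0.39183,+0.87047,+0.29791)
r₃ = r₁×r₂ = (+0.16329,-0.25287,+0.95362); SVD([r₁ r₂ r₃]) → R = UVᵀ:
  R  [+0.90543 -0.39183 +0.16329]
  R  [+0.42230 +0.87047 -0.25287]
  R  [-0.04306 +0.29791 +0.95362]
t = (+0.06268, -0.10870, +0.85352) m
tr R = 2.729529; θ = arccos((tr R − 1)/2) = 0.526115 rad = 30.144°
axis k = ((R−Rᵀ)₃₂, (R−Rᵀ)₁₃, (R−Rᵀ)₂₁) / (2 sinθ) = (+0.548387, +0.205448, +0.810594)
rvec = θ·k = (+0.288515, +0.108089, +0.426466)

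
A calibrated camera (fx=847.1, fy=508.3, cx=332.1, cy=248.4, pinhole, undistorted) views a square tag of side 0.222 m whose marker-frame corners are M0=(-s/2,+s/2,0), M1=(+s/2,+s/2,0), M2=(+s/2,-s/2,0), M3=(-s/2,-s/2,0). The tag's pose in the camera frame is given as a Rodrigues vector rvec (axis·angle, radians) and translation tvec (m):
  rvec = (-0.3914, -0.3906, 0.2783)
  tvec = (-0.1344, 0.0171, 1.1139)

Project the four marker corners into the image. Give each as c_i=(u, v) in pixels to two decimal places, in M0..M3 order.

Intrinsics K: fx=847.1, fy=508.3, cx=332.1, cy=248.4
Marker side s = 0.222 m; corners in marker frame (Z=0):
  M0 = (-0.1110, +0.1110, 0)
  M1 = (+0.1110, +0.1110, 0)
  M2 = (+0.1110, -0.1110, 0)
  M3 = (-0.1110, -0.1110, 0)
rvec = (-0.3914, -0.3906, 0.2783), |rvec| = θ = 0.61904 rad = 35.469°
Rodrigues: sinθ=0.58026, 1−cosθ=0.18557; R = I + sinθ·[k]× + (1−cosθ)·[k]×²:
    [+0.88862 -0.18683 -0.41887]
    [+0.33489 +0.88831 +0.31424]
    [+0.31338 -0.41951 +0.85194]
t = (-0.1344, 0.0171, 1.1139) m
M0: Pc = R·M0+t = (-0.25377, +0.07853, +1.03255); u = 847.1·(-0.25377)/1.03255 + 332.1 = 123.9038, v = 508.3·(+0.07853)/1.03255 + 248.4 = 287.0584
M1: Pc = R·M1+t = (-0.05650, +0.15288, +1.10212); u = 847.1·(-0.05650)/1.10212 + 332.1 = 288.6720, v = 508.3·(+0.15288)/1.10212 + 248.4 = 318.9068
M2: Pc = R·M2+t = (-0.01503, -0.04433, +1.19525); u = 847.1·(-0.01503)/1.19525 + 332.1 = 321.4514, v = 508.3·(-0.04433)/1.19525 + 248.4 = 229.5481
M3: Pc = R·M3+t = (-0.21230, -0.11868, +1.12568); u = 847.1·(-0.21230)/1.12568 + 332.1 = 172.3410, v = 508.3·(-0.11868)/1.12568 + 248.4 = 194.8120

c0=(123.90, 287.06) c1=(288.67, 318.91) c2=(321.45, 229.55) c3=(172.34, 194.81)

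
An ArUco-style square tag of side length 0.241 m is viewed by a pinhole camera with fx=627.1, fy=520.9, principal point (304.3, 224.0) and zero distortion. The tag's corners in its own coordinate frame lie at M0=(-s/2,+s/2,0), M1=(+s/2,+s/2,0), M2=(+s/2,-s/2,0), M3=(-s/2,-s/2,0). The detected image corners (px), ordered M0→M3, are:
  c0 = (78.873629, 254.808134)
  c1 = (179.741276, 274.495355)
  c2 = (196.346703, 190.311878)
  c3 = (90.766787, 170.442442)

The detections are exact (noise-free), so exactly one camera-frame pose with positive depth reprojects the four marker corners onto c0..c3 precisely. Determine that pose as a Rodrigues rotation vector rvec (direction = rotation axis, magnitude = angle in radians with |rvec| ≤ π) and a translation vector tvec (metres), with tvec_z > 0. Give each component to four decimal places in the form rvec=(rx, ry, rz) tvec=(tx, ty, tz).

rvec=(0.2567, 0.0774, 0.2163) tvec=(-0.3776, -0.0016, 1.4076)

Intrinsics K: fx=627.1, fy=520.9, cx=304.3, cy=224.0
Marker side s = 0.241 m; corners in marker frame (Z=0):
  M0 = (-0.1205, +0.1205, 0)
  M1 = (+0.1205, +0.1205, 0)
  M2 = (+0.1205, -0.1205, 0)
  M3 = (-0.1205, -0.1205, 0)
Detected image corners:
  c0 = (78.873629, 254.808134) px
  c1 = (179.741276, 274.495355) px
  c2 = (196.346703, 190.311878) px
  c3 = (90.766787, 170.442442) px
Planar DLT: solve 8×8 A·h = b for H (H[2,2]=1):
  H  [+423.40765 -33.88911 +136.05979]
  H  [+74.41142 +390.78231 +223.41121]
  H  [-0.03437 +0.18468 +1.00000]
B = K⁻¹H; ‖b₁‖=0.710424, ‖b₂‖=0.710424; λ = 2/(‖b₁‖+‖b₂‖) = 1.407611, sign → tz>0 ⇒ λ=+1.407611
r₁ = λ·B[:,0] = (+0.97387,+0.22188,-0.04838); r₂ = λ·B[:,1] = (-0.20221,+0.94421,+0.25996)
r₃ = r₁×r₂ = (+0.10336,-0.24338,+0.96441); SVD([r₁ r₂ r₃]) → R = UVᵀ:
  R  [+0.97387 -0.20221 +0.10336]
  R  [+0.22188 +0.94421 -0.24338]
  R  [-0.04838 +0.25996 +0.96441]
t = (-0.37764, -0.00159, +1.40761) m
tr R = 2.882490; θ = arccos((tr R − 1)/2) = 0.344498 rad = 19.738°
axis k = ((R−Rᵀ)₃₂, (R−Rᵀ)₁₃, (R−Rᵀ)₂₁) / (2 sinθ) = (+0.745188, +0.224653, +0.627874)
rvec = θ·k = (+0.256716, +0.077392, +0.216301)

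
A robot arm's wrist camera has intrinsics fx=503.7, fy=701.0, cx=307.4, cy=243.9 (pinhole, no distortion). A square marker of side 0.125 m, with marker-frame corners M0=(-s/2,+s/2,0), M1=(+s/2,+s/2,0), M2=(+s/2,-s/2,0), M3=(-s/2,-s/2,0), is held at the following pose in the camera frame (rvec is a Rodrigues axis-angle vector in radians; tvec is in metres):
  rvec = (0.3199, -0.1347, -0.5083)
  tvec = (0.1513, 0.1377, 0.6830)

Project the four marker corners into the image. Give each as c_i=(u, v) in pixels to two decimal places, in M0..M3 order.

Intrinsics K: fx=503.7, fy=701.0, cx=307.4, cy=243.9
Marker side s = 0.125 m; corners in marker frame (Z=0):
  M0 = (-0.0625, +0.0625, 0)
  M1 = (+0.0625, +0.0625, 0)
  M2 = (+0.0625, -0.0625, 0)
  M3 = (-0.0625, -0.0625, 0)
rvec = (0.3199, -0.1347, -0.5083), |rvec| = θ = 0.61551 rad = 35.266°
Rodrigues: sinθ=0.57737, 1−cosθ=0.18352; R = I + sinθ·[k]× + (1−cosθ)·[k]×²:
    [+0.86605 +0.45593 -0.20512]
    [-0.49768 +0.82527 -0.26691]
    [+0.04759 +0.33325 +0.94164]
t = (0.1513, 0.1377, 0.6830) m
M0: Pc = R·M0+t = (+0.12567, +0.22038, +0.70085); u = 503.7·(+0.12567)/0.70085 + 307.4 = 397.7166, v = 701.0·(+0.22038)/0.70085 + 243.9 = 464.3304
M1: Pc = R·M1+t = (+0.23392, +0.15817, +0.70680); u = 503.7·(+0.23392)/0.70680 + 307.4 = 474.1053, v = 701.0·(+0.15817)/0.70680 + 243.9 = 400.7759
M2: Pc = R·M2+t = (+0.17693, +0.05502, +0.66515); u = 503.7·(+0.17693)/0.66515 + 307.4 = 441.3869, v = 701.0·(+0.05502)/0.66515 + 243.9 = 301.8811
M3: Pc = R·M3+t = (+0.06868, +0.11723, +0.65920); u = 503.7·(+0.06868)/0.65920 + 307.4 = 359.8759, v = 701.0·(+0.11723)/0.65920 + 243.9 = 368.5594

c0=(397.72, 464.33) c1=(474.11, 400.78) c2=(441.39, 301.88) c3=(359.88, 368.56)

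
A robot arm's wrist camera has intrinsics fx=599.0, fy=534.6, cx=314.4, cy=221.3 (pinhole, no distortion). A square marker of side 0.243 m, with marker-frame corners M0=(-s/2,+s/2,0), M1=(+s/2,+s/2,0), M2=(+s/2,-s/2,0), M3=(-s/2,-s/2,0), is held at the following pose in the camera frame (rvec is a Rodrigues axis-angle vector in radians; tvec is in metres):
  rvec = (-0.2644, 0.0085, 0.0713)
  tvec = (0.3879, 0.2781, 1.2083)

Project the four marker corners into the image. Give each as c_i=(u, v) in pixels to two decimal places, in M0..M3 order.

Intrinsics K: fx=599.0, fy=534.6, cx=314.4, cy=221.3
Marker side s = 0.243 m; corners in marker frame (Z=0):
  M0 = (-0.1215, +0.1215, 0)
  M1 = (+0.1215, +0.1215, 0)
  M2 = (+0.1215, -0.1215, 0)
  M3 = (-0.1215, -0.1215, 0)
rvec = (-0.2644, 0.0085, 0.0713), |rvec| = θ = 0.27398 rad = 15.698°
Rodrigues: sinθ=0.27056, 1−cosθ=0.03730; R = I + sinθ·[k]× + (1−cosθ)·[k]×²:
    [+0.99744 -0.07153 -0.00097]
    [+0.06929 +0.96274 +0.26141]
    [-0.01776 -0.26080 +0.96523]
t = (0.3879, 0.2781, 1.2083) m
M0: Pc = R·M0+t = (+0.25802, +0.38665, +1.17877); u = 599.0·(+0.25802)/1.17877 + 314.4 = 445.5149, v = 534.6·(+0.38665)/1.17877 + 221.3 = 396.6564
M1: Pc = R·M1+t = (+0.50040, +0.40349, +1.17445); u = 599.0·(+0.50040)/1.17445 + 314.4 = 569.6151, v = 534.6·(+0.40349)/1.17445 + 221.3 = 404.9656
M2: Pc = R·M2+t = (+0.51778, +0.16955, +1.23783); u = 599.0·(+0.51778)/1.23783 + 314.4 = 564.9594, v = 534.6·(+0.16955)/1.23783 + 221.3 = 294.5246
M3: Pc = R·M3+t = (+0.27540, +0.15271, +1.24215); u = 599.0·(+0.27540)/1.24215 + 314.4 = 447.2071, v = 534.6·(+0.15271)/1.24215 + 221.3 = 287.0231

c0=(445.51, 396.66) c1=(569.62, 404.97) c2=(564.96, 294.52) c3=(447.21, 287.02)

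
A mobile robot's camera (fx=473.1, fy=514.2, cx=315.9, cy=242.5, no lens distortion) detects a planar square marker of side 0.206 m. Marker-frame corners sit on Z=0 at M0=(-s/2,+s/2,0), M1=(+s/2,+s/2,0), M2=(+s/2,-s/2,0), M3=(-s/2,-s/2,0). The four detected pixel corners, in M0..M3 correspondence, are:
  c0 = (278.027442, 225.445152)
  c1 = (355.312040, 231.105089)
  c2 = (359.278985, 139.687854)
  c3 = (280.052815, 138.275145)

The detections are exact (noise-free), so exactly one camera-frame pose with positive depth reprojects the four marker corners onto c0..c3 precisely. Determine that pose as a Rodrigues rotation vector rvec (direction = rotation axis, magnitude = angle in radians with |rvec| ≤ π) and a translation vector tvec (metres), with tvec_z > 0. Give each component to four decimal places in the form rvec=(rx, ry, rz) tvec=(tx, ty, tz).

rvec=(0.1273, 0.2893, 0.0550) tvec=(0.0033, -0.1356, 1.1937)

Intrinsics K: fx=473.1, fy=514.2, cx=315.9, cy=242.5
Marker side s = 0.206 m; corners in marker frame (Z=0):
  M0 = (-0.1030, +0.1030, 0)
  M1 = (+0.1030, +0.1030, 0)
  M2 = (+0.1030, -0.1030, 0)
  M3 = (-0.1030, -0.1030, 0)
Detected image corners:
  c0 = (278.027442, 225.445152) px
  c1 = (355.312040, 231.105089) px
  c2 = (359.278985, 139.687854) px
  c3 = (280.052815, 138.275145) px
Planar DLT: solve 8×8 A·h = b for H (H[2,2]=1):
  H  [+304.95840 +21.02354 +317.20229]
  H  [-25.92461 +453.67622 +184.09788]
  H  [-0.23531 +0.11143 +1.00000]
B = K⁻¹H; ‖b₁‖=0.837729, ‖b₂‖=0.837729; λ = 2/(‖b₁‖+‖b₂‖) = 1.193704, sign → tz>0 ⇒ λ=+1.193704
r₁ = λ·B[:,0] = (+0.95701,+0.07229,-0.28089); r₂ = λ·B[:,1] = (-0.03577,+0.99047,+0.13302)
r₃ = r₁×r₂ = (+0.28783,-0.11725,+0.95048); SVD([r₁ r₂ r₃]) → R = UVᵀ:
  R  [+0.95701 -0.03577 +0.28783]
  R  [+0.07229 +0.99047 -0.11725]
  R  [-0.28089 +0.13302 +0.95048]
t = (+0.00329, -0.13558, +1.19370) m
tr R = 2.897959; θ = arccos((tr R − 1)/2) = 0.320812 rad = 18.381°
axis k = ((R−Rᵀ)₃₂, (R−Rᵀ)₁₃, (R−Rᵀ)₂₁) / (2 sinθ) = (+0.396822, +0.901762, +0.171338)
rvec = θ·k = (+0.127305, +0.289296, +0.054967)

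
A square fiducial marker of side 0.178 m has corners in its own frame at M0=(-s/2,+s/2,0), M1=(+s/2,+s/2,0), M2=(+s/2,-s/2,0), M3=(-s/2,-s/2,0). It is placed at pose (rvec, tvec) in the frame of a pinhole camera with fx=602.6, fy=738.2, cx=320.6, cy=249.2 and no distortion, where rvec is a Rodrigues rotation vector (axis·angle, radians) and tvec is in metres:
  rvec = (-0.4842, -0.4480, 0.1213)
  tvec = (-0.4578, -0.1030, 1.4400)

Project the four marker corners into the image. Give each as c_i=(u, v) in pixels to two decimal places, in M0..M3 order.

Intrinsics K: fx=602.6, fy=738.2, cx=320.6, cy=249.2
Marker side s = 0.178 m; corners in marker frame (Z=0):
  M0 = (-0.0890, +0.0890, 0)
  M1 = (+0.0890, +0.0890, 0)
  M2 = (+0.0890, -0.0890, 0)
  M3 = (-0.0890, -0.0890, 0)
rvec = (-0.4842, -0.4480, 0.1213), |rvec| = θ = 0.67072 rad = 38.430°
Rodrigues: sinθ=0.62155, 1−cosθ=0.21663; R = I + sinθ·[k]× + (1−cosθ)·[k]×²:
    [+0.89627 -0.00795 -0.44344]
    [+0.21686 +0.88002 +0.42254]
    [+0.38688 -0.47487 +0.79046]
t = (-0.4578, -0.1030, 1.4400) m
M0: Pc = R·M0+t = (-0.53828, -0.04398, +1.36330); u = 602.6·(-0.53828)/1.36330 + 320.6 = 82.6745, v = 738.2·(-0.04398)/1.36330 + 249.2 = 225.3863
M1: Pc = R·M1+t = (-0.37874, -0.00538, +1.43217); u = 602.6·(-0.37874)/1.43217 + 320.6 = 161.2412, v = 738.2·(-0.00538)/1.43217 + 249.2 = 246.4282
M2: Pc = R·M2+t = (-0.37732, -0.16202, +1.51670); u = 602.6·(-0.37732)/1.51670 + 320.6 = 170.6849, v = 738.2·(-0.16202)/1.51670 + 249.2 = 170.3418
M3: Pc = R·M3+t = (-0.53686, -0.20062, +1.44783); u = 602.6·(-0.53686)/1.44783 + 320.6 = 97.1542, v = 738.2·(-0.20062)/1.44783 + 249.2 = 146.9094

c0=(82.67, 225.39) c1=(161.24, 246.43) c2=(170.68, 170.34) c3=(97.15, 146.91)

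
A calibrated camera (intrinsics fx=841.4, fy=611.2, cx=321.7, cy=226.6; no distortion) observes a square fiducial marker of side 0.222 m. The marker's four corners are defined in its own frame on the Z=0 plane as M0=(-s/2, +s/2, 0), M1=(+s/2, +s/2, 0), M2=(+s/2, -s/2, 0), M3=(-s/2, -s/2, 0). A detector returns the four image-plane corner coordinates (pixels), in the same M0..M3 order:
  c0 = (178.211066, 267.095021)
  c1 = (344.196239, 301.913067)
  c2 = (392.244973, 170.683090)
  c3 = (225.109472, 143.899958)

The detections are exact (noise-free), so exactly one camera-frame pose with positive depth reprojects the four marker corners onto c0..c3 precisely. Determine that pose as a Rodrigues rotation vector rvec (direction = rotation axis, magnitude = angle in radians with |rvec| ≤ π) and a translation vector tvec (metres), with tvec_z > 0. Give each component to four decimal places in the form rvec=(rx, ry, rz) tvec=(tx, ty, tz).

Intrinsics K: fx=841.4, fy=611.2, cx=321.7, cy=226.6
Marker side s = 0.222 m; corners in marker frame (Z=0):
  M0 = (-0.1110, +0.1110, 0)
  M1 = (+0.1110, +0.1110, 0)
  M2 = (+0.1110, -0.1110, 0)
  M3 = (-0.1110, -0.1110, 0)
Detected image corners:
  c0 = (178.211066, 267.095021) px
  c1 = (344.196239, 301.913067) px
  c2 = (392.244973, 170.683090) px
  c3 = (225.109472, 143.899958) px
Planar DLT: solve 8×8 A·h = b for H (H[2,2]=1):
  H  [+672.44233 -227.08895 +282.53823]
  H  [+78.30038 +562.15237 +220.10067]
  H  [-0.27319 -0.04676 +1.00000]
B = K⁻¹H; ‖b₁‖=0.971509, ‖b₂‖=0.971509; λ = 2/(‖b₁‖+‖b₂‖) = 1.029326, sign → tz>0 ⇒ λ=+1.029326
r₁ = λ·B[:,0] = (+0.93015,+0.23612,-0.28120); r₂ = λ·B[:,1] = (-0.25941,+0.96457,-0.04813)
r₃ = r₁×r₂ = (+0.25987,+0.11771,+0.95844); SVD([r₁ r₂ r₃]) → R = UVᵀ:
  R  [+0.93015 -0.25941 +0.25987]
  R  [+0.23612 +0.96457 +0.11771]
  R  [-0.28120 -0.04813 +0.95844]
t = (-0.04791, -0.01095, +1.02933) m
tr R = 2.853155; θ = arccos((tr R − 1)/2) = 0.385587 rad = 22.093°
axis k = ((R−Rᵀ)₃₂, (R−Rᵀ)₁₃, (R−Rᵀ)₂₁) / (2 sinθ) = (-0.220469, +0.719319, +0.658767)
rvec = θ·k = (-0.085010, +0.277360, +0.254012)

rvec=(-0.0850, 0.2774, 0.2540) tvec=(-0.0479, -0.0109, 1.0293)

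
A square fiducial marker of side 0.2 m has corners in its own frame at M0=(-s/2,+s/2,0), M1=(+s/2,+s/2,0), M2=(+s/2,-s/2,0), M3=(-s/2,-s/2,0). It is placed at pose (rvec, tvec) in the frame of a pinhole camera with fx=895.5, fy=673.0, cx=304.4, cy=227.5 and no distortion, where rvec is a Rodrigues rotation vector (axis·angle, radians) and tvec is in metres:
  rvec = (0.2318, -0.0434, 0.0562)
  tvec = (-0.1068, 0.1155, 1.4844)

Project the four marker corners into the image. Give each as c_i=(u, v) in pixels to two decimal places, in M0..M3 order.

c0=(177.66, 320.50) c1=(296.63, 324.40) c2=(303.80, 238.24) c3=(181.15, 233.63)

Intrinsics K: fx=895.5, fy=673.0, cx=304.4, cy=227.5
Marker side s = 0.2 m; corners in marker frame (Z=0):
  M0 = (-0.1000, +0.1000, 0)
  M1 = (+0.1000, +0.1000, 0)
  M2 = (+0.1000, -0.1000, 0)
  M3 = (-0.1000, -0.1000, 0)
rvec = (0.2318, -0.0434, 0.0562), |rvec| = θ = 0.24243 rad = 13.890°
Rodrigues: sinθ=0.24006, 1−cosθ=0.02924; R = I + sinθ·[k]× + (1−cosθ)·[k]×²:
    [+0.99749 -0.06066 -0.03649]
    [+0.05065 +0.97169 -0.23075]
    [+0.04946 +0.22832 +0.97233]
t = (-0.1068, 0.1155, 1.4844) m
M0: Pc = R·M0+t = (-0.21261, +0.20760, +1.50229); u = 895.5·(-0.21261)/1.50229 + 304.4 = 177.6622, v = 673.0·(+0.20760)/1.50229 + 227.5 = 320.5036
M1: Pc = R·M1+t = (-0.01312, +0.21773, +1.51218); u = 895.5·(-0.01312)/1.51218 + 304.4 = 296.6325, v = 673.0·(+0.21773)/1.51218 + 227.5 = 324.4033
M2: Pc = R·M2+t = (-0.00099, +0.02340, +1.46651); u = 895.5·(-0.00099)/1.46651 + 304.4 = 303.7984, v = 673.0·(+0.02340)/1.46651 + 227.5 = 238.2363
M3: Pc = R·M3+t = (-0.20048, +0.01327, +1.45662); u = 895.5·(-0.20048)/1.45662 + 304.4 = 181.1471, v = 673.0·(+0.01327)/1.45662 + 227.5 = 233.6293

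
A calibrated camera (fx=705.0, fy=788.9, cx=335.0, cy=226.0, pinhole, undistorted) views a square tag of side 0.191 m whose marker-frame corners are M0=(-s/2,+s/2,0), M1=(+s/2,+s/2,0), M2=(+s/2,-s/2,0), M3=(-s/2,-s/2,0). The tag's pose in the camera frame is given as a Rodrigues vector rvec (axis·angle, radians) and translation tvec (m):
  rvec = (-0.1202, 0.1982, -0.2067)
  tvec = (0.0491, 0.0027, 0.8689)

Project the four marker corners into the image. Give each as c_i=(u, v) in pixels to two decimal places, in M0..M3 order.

c0=(315.44, 330.85) c1=(468.74, 296.53) c2=(434.81, 125.05) c3=(287.34, 165.02)

Intrinsics K: fx=705.0, fy=788.9, cx=335.0, cy=226.0
Marker side s = 0.191 m; corners in marker frame (Z=0):
  M0 = (-0.0955, +0.0955, 0)
  M1 = (+0.0955, +0.0955, 0)
  M2 = (+0.0955, -0.0955, 0)
  M3 = (-0.0955, -0.0955, 0)
rvec = (-0.1202, 0.1982, -0.2067), |rvec| = θ = 0.31057 rad = 17.795°
Rodrigues: sinθ=0.30561, 1−cosθ=0.04784; R = I + sinθ·[k]× + (1−cosθ)·[k]×²:
    [+0.95932 +0.19158 +0.20735]
    [-0.21521 +0.97164 +0.09796]
    [-0.18271 -0.13860 +0.97335]
t = (0.0491, 0.0027, 0.8689) m
M0: Pc = R·M0+t = (-0.02422, +0.11604, +0.87311); u = 705.0·(-0.02422)/0.87311 + 335.0 = 315.4435, v = 788.9·(+0.11604)/0.87311 + 226.0 = 330.8518
M1: Pc = R·M1+t = (+0.15901, +0.07494, +0.83822); u = 705.0·(+0.15901)/0.83822 + 335.0 = 468.7398, v = 788.9·(+0.07494)/0.83822 + 226.0 = 296.5304
M2: Pc = R·M2+t = (+0.12242, -0.11064, +0.86469); u = 705.0·(+0.12242)/0.86469 + 335.0 = 434.8118, v = 788.9·(-0.11064)/0.86469 + 226.0 = 125.0533
M3: Pc = R·M3+t = (-0.06081, -0.06954, +0.89958); u = 705.0·(-0.06081)/0.89958 + 335.0 = 287.3427, v = 788.9·(-0.06954)/0.89958 + 226.0 = 165.0167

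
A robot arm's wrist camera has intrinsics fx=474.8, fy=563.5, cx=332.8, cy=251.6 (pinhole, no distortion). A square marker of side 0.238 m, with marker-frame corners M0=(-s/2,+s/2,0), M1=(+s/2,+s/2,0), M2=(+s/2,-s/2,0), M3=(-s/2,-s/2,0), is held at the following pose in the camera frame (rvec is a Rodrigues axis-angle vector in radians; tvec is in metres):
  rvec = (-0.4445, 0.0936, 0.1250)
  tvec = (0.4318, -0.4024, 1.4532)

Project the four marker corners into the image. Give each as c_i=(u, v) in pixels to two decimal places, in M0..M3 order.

c0=(432.48, 129.21) c1=(514.87, 136.40) c2=(513.26, 63.56) c3=(436.36, 58.19)

Intrinsics K: fx=474.8, fy=563.5, cx=332.8, cy=251.6
Marker side s = 0.238 m; corners in marker frame (Z=0):
  M0 = (-0.1190, +0.1190, 0)
  M1 = (+0.1190, +0.1190, 0)
  M2 = (+0.1190, -0.1190, 0)
  M3 = (-0.1190, -0.1190, 0)
rvec = (-0.4445, 0.0936, 0.1250), |rvec| = θ = 0.47113 rad = 26.994°
Rodrigues: sinθ=0.45390, 1−cosθ=0.10895; R = I + sinθ·[k]× + (1−cosθ)·[k]×²:
    [+0.98803 -0.14085 +0.06290]
    [+0.10001 +0.89535 +0.43398]
    [-0.11745 -0.42249 +0.89872]
t = (0.4318, -0.4024, 1.4532) m
M0: Pc = R·M0+t = (+0.29746, -0.30775, +1.41690); u = 474.8·(+0.29746)/1.41690 + 332.8 = 432.4794, v = 563.5·(-0.30775)/1.41690 + 251.6 = 129.2066
M1: Pc = R·M1+t = (+0.53261, -0.28395, +1.38895); u = 474.8·(+0.53261)/1.38895 + 332.8 = 514.8700, v = 563.5·(-0.28395)/1.38895 + 251.6 = 136.3998
M2: Pc = R·M2+t = (+0.56614, -0.49705, +1.48950); u = 474.8·(+0.56614)/1.48950 + 332.8 = 513.2642, v = 563.5·(-0.49705)/1.48950 + 251.6 = 63.5600
M3: Pc = R·M3+t = (+0.33099, -0.52085, +1.51745); u = 474.8·(+0.33099)/1.51745 + 332.8 = 436.3628, v = 563.5·(-0.52085)/1.51745 + 251.6 = 58.1852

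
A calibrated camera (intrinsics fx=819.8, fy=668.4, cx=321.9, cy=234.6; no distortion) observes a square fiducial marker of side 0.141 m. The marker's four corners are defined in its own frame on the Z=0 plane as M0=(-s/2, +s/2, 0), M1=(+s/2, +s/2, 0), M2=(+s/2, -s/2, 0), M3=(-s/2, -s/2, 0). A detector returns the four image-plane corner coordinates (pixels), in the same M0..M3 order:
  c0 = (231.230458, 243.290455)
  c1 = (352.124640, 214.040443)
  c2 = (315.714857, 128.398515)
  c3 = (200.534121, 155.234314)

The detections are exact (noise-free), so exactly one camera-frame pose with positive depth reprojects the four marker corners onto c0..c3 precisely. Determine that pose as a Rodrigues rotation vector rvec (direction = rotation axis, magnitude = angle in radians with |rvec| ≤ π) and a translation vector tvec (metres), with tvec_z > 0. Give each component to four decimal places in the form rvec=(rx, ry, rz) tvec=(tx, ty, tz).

Intrinsics K: fx=819.8, fy=668.4, cx=321.9, cy=234.6
Marker side s = 0.141 m; corners in marker frame (Z=0):
  M0 = (-0.0705, +0.0705, 0)
  M1 = (+0.0705, +0.0705, 0)
  M2 = (+0.0705, -0.0705, 0)
  M3 = (-0.0705, -0.0705, 0)
Detected image corners:
  c0 = (231.230458, 243.290455) px
  c1 = (352.124640, 214.040443) px
  c2 = (315.714857, 128.398515) px
  c3 = (200.534121, 155.234314) px
Planar DLT: solve 8×8 A·h = b for H (H[2,2]=1):
  H  [+858.35277 +137.53058 +274.79732]
  H  [-184.02236 +548.14951 +184.04305]
  H  [+0.07905 -0.36576 +1.00000]
B = K⁻¹H; ‖b₁‖=1.063169, ‖b₂‖=1.063169; λ = 2/(‖b₁‖+‖b₂‖) = 0.940584, sign → tz>0 ⇒ λ=+0.940584
r₁ = λ·B[:,0] = (+0.95562,-0.28506,+0.07435); r₂ = λ·B[:,1] = (+0.29288,+0.89211,-0.34403)
r₃ = r₁×r₂ = (+0.03174,+0.35054,+0.93601); SVD([r₁ r₂ r₃]) → R = UVᵀ:
  R  [+0.95562 +0.29288 +0.03174]
  R  [-0.28506 +0.89211 +0.35054]
  R  [+0.07435 -0.34403 +0.93601]
t = (-0.05404, -0.07114, +0.94058) m
tr R = 2.783749; θ = arccos((tr R − 1)/2) = 0.469323 rad = 26.890°
axis k = ((R−Rᵀ)₃₂, (R−Rᵀ)₁₃, (R−Rᵀ)₂₁) / (2 sinθ) = (-0.767840, -0.047109, -0.638907)
rvec = θ·k = (-0.360365, -0.022109, -0.299854)

rvec=(-0.3604, -0.0221, -0.2999) tvec=(-0.0540, -0.0711, 0.9406)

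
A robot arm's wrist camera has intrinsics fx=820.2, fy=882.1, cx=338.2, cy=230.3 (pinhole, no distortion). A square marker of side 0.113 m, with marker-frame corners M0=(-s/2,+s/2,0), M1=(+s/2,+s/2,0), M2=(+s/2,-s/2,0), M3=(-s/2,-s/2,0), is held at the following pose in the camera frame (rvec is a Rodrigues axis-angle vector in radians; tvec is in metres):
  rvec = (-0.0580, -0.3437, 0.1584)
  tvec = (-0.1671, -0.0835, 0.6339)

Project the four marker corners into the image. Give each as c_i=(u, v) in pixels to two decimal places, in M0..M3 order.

Intrinsics K: fx=820.2, fy=882.1, cx=338.2, cy=230.3
Marker side s = 0.113 m; corners in marker frame (Z=0):
  M0 = (-0.0565, +0.0565, 0)
  M1 = (+0.0565, +0.0565, 0)
  M2 = (+0.0565, -0.0565, 0)
  M3 = (-0.0565, -0.0565, 0)
rvec = (-0.0580, -0.3437, 0.1584), |rvec| = θ = 0.38286 rad = 21.936°
Rodrigues: sinθ=0.37358, 1−cosθ=0.07240; R = I + sinθ·[k]× + (1−cosθ)·[k]×²:
    [+0.92926 -0.14471 -0.33990]
    [+0.16440 +0.98595 +0.02970]
    [+0.33083 -0.08348 +0.93999]
t = (-0.1671, -0.0835, 0.6339) m
M0: Pc = R·M0+t = (-0.22778, -0.03708, +0.61049); u = 820.2·(-0.22778)/0.61049 + 338.2 = 32.1765, v = 882.1·(-0.03708)/0.61049 + 230.3 = 176.7188
M1: Pc = R·M1+t = (-0.12277, -0.01851, +0.64787); u = 820.2·(-0.12277)/0.64787 + 338.2 = 182.7712, v = 882.1·(-0.01851)/0.64787 + 230.3 = 205.1046
M2: Pc = R·M2+t = (-0.10642, -0.12992, +0.65731); u = 820.2·(-0.10642)/0.65731 + 338.2 = 205.4068, v = 882.1·(-0.12992)/0.65731 + 230.3 = 55.9529
M3: Pc = R·M3+t = (-0.21143, -0.14849, +0.61993); u = 820.2·(-0.21143)/0.61993 + 338.2 = 58.4688, v = 882.1·(-0.14849)/0.61993 + 230.3 = 19.0047

c0=(32.18, 176.72) c1=(182.77, 205.10) c2=(205.41, 55.95) c3=(58.47, 19.00)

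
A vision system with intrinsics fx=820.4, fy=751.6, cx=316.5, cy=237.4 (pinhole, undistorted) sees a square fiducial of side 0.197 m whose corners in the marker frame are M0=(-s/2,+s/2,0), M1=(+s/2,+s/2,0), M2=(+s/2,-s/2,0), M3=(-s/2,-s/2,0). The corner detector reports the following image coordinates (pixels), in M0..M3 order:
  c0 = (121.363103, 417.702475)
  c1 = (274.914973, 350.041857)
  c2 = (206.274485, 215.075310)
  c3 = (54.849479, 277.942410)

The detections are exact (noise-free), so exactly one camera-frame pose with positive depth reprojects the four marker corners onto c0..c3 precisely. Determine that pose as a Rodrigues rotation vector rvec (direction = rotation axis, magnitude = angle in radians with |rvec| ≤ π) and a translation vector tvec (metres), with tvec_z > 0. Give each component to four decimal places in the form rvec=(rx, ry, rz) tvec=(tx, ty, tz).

rvec=(-0.1449, -0.0877, -0.4412) tvec=(-0.1807, 0.0996, 0.9775)

Intrinsics K: fx=820.4, fy=751.6, cx=316.5, cy=237.4
Marker side s = 0.197 m; corners in marker frame (Z=0):
  M0 = (-0.0985, +0.0985, 0)
  M1 = (+0.0985, +0.0985, 0)
  M2 = (+0.0985, -0.0985, 0)
  M3 = (-0.0985, -0.0985, 0)
Detected image corners:
  c0 = (121.363103, 417.702475) px
  c1 = (274.914973, 350.041857) px
  c2 = (206.274485, 215.075310) px
  c3 = (54.849479, 277.942410) px
Planar DLT: solve 8×8 A·h = b for H (H[2,2]=1):
  H  [+793.46986 +322.82379 +164.83029]
  H  [-293.77748 +658.25994 +313.97512]
  H  [+0.11854 -0.12333 +1.00000]
B = K⁻¹H; ‖b₁‖=1.023015, ‖b₂‖=1.023015; λ = 2/(‖b₁‖+‖b₂‖) = 0.977503, sign → tz>0 ⇒ λ=+0.977503
r₁ = λ·B[:,0] = (+0.90071,-0.41868,+0.11588); r₂ = λ·B[:,1] = (+0.43115,+0.89419,-0.12056)
r₃ = r₁×r₂ = (-0.05314,+0.15855,+0.98592); SVD([r₁ r₂ r₃]) → R = UVᵀ:
  R  [+0.90071 +0.43115 -0.05314]
  R  [-0.41868 +0.89419 +0.15855]
  R  [+0.11588 -0.12056 +0.98592]
t = (-0.18071, +0.09959, +0.97750) m
tr R = 2.780821; θ = arccos((tr R − 1)/2) = 0.472550 rad = 27.075°
axis k = ((R−Rᵀ)₃₂, (R−Rᵀ)₁₃, (R−Rᵀ)₂₁) / (2 sinθ) = (-0.306606, -0.185665, -0.933553)
rvec = θ·k = (-0.144887, -0.087736, -0.441151)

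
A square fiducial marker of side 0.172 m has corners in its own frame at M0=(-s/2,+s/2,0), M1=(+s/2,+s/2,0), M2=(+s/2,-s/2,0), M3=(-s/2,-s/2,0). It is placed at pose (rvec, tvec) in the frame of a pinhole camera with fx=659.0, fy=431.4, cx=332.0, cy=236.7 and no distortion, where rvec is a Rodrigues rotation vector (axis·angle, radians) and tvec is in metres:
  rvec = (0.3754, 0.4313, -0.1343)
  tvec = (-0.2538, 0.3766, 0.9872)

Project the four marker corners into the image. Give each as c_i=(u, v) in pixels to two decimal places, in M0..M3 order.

Intrinsics K: fx=659.0, fy=431.4, cx=332.0, cy=236.7
Marker side s = 0.172 m; corners in marker frame (Z=0):
  M0 = (-0.0860, +0.0860, 0)
  M1 = (+0.0860, +0.0860, 0)
  M2 = (+0.0860, -0.0860, 0)
  M3 = (-0.0860, -0.0860, 0)
rvec = (0.3754, 0.4313, -0.1343), |rvec| = θ = 0.58735 rad = 33.653°
Rodrigues: sinθ=0.55416, 1−cosθ=0.16759; R = I + sinθ·[k]× + (1−cosθ)·[k]×²:
    [+0.90087 +0.20536 +0.38243]
    [-0.04806 +0.92278 -0.38232]
    [-0.43142 +0.32605 +0.84117]
t = (-0.2538, 0.3766, 0.9872) m
M0: Pc = R·M0+t = (-0.31361, +0.46009, +1.05234); u = 659.0·(-0.31361)/1.05234 + 332.0 = 135.6082, v = 431.4·(+0.46009)/1.05234 + 236.7 = 425.3113
M1: Pc = R·M1+t = (-0.15866, +0.45183, +0.97814); u = 659.0·(-0.15866)/0.97814 + 332.0 = 225.1037, v = 431.4·(+0.45183)/0.97814 + 236.7 = 435.9743
M2: Pc = R·M2+t = (-0.19399, +0.29311, +0.92206); u = 659.0·(-0.19399)/0.92206 + 332.0 = 193.3569, v = 431.4·(+0.29311)/0.92206 + 236.7 = 373.8355
M3: Pc = R·M3+t = (-0.34894, +0.30137, +0.99626); u = 659.0·(-0.34894)/0.99626 + 332.0 = 101.1882, v = 431.4·(+0.30137)/0.99626 + 236.7 = 367.2005

c0=(135.61, 425.31) c1=(225.10, 435.97) c2=(193.36, 373.84) c3=(101.19, 367.20)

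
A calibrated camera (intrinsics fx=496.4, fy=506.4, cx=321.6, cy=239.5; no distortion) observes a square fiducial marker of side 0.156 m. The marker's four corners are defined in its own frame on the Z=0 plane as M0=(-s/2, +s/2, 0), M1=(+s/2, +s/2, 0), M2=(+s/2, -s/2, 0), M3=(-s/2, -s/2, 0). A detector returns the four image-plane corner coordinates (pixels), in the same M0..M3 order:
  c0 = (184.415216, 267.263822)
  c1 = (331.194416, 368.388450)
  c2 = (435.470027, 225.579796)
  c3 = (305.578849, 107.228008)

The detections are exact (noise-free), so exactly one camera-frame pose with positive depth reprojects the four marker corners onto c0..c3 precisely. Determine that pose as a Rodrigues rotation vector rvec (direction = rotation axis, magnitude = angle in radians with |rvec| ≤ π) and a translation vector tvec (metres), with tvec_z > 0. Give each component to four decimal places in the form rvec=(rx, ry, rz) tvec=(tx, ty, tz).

Intrinsics K: fx=496.4, fy=506.4, cx=321.6, cy=239.5
Marker side s = 0.156 m; corners in marker frame (Z=0):
  M0 = (-0.0780, +0.0780, 0)
  M1 = (+0.0780, +0.0780, 0)
  M2 = (+0.0780, -0.0780, 0)
  M3 = (-0.0780, -0.0780, 0)
Detected image corners:
  c0 = (184.415216, 267.263822) px
  c1 = (331.194416, 368.388450) px
  c2 = (435.470027, 225.579796) px
  c3 = (305.578849, 107.228008) px
Planar DLT: solve 8×8 A·h = b for H (H[2,2]=1):
  H  [+1142.33865 -756.31808 +319.08264]
  H  [+901.30711 +938.47798 +244.90424]
  H  [+0.81510 -0.11840 +1.00000]
B = K⁻¹H; ‖b₁‖=2.398479, ‖b₂‖=2.398479; λ = 2/(‖b₁‖+‖b₂‖) = 0.416931, sign → tz>0 ⇒ λ=+0.416931
r₁ = λ·B[:,0] = (+0.73929,+0.58134,+0.33984); r₂ = λ·B[:,1] = (-0.60326,+0.79602,-0.04937)
r₃ = r₁×r₂ = (-0.29922,-0.16851,+0.93919); SVD([r₁ r₂ r₃]) → R = UVᵀ:
  R  [+0.73929 -0.60326 -0.29922]
  R  [+0.58134 +0.79602 -0.16851]
  R  [+0.33984 -0.04937 +0.93919]
t = (-0.00211, +0.00445, +0.41693) m
tr R = 2.474496; θ = arccos((tr R − 1)/2) = 0.741808 rad = 42.502°
axis k = ((R−Rᵀ)₃₂, (R−Rᵀ)₁₃, (R−Rᵀ)₂₁) / (2 sinθ) = (+0.088177, -0.472938, +0.876672)
rvec = θ·k = (+0.065411, -0.350830, +0.650322)

rvec=(0.0654, -0.3508, 0.6503) tvec=(-0.0021, 0.0044, 0.4169)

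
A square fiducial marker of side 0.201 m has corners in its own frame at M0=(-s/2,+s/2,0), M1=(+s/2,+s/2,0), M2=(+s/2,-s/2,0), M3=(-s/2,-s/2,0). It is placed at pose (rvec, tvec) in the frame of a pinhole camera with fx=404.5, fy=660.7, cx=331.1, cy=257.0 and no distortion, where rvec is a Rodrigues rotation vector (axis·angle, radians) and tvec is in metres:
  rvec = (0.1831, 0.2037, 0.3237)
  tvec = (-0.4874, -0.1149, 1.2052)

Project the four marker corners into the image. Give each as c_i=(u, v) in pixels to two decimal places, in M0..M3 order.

c0=(132.51, 227.95) c1=(189.33, 263.65) c2=(204.80, 157.86) c3=(145.54, 123.89)

Intrinsics K: fx=404.5, fy=660.7, cx=331.1, cy=257.0
Marker side s = 0.201 m; corners in marker frame (Z=0):
  M0 = (-0.1005, +0.1005, 0)
  M1 = (+0.1005, +0.1005, 0)
  M2 = (+0.1005, -0.1005, 0)
  M3 = (-0.1005, -0.1005, 0)
rvec = (0.1831, 0.2037, 0.3237), |rvec| = θ = 0.42403 rad = 24.295°
Rodrigues: sinθ=0.41144, 1−cosθ=0.08856; R = I + sinθ·[k]× + (1−cosθ)·[k]×²:
    [+0.92795 -0.29572 +0.22684]
    [+0.33246 +0.93188 -0.14518]
    [-0.16846 +0.21014 +0.96305]
t = (-0.4874, -0.1149, 1.2052) m
M0: Pc = R·M0+t = (-0.61038, -0.05466, +1.24325); u = 404.5·(-0.61038)/1.24325 + 331.1 = 132.5089, v = 660.7·(-0.05466)/1.24325 + 257.0 = 227.9529
M1: Pc = R·M1+t = (-0.42386, +0.01217, +1.20939); u = 404.5·(-0.42386)/1.20939 + 331.1 = 189.3330, v = 660.7·(+0.01217)/1.20939 + 257.0 = 263.6461
M2: Pc = R·M2+t = (-0.36442, -0.17514, +1.16715); u = 404.5·(-0.36442)/1.16715 + 331.1 = 204.8023, v = 660.7·(-0.17514)/1.16715 + 257.0 = 157.8560
M3: Pc = R·M3+t = (-0.55094, -0.24197, +1.20101); u = 404.5·(-0.55094)/1.20101 + 331.1 = 145.5437, v = 660.7·(-0.24197)/1.20101 + 257.0 = 123.8899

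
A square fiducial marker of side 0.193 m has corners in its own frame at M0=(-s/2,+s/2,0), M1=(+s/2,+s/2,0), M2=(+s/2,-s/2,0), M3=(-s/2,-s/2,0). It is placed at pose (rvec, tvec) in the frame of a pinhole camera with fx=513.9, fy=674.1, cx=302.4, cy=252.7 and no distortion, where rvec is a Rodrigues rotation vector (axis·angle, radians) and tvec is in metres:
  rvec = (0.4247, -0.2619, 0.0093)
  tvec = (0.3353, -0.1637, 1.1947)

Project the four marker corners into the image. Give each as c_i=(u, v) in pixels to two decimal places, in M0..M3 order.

Intrinsics K: fx=513.9, fy=674.1, cx=302.4, cy=252.7
Marker side s = 0.193 m; corners in marker frame (Z=0):
  M0 = (-0.0965, +0.0965, 0)
  M1 = (+0.0965, +0.0965, 0)
  M2 = (+0.0965, -0.0965, 0)
  M3 = (-0.0965, -0.0965, 0)
rvec = (0.4247, -0.2619, 0.0093), |rvec| = θ = 0.49905 rad = 28.593°
Rodrigues: sinθ=0.47859, 1−cosθ=0.12196; R = I + sinθ·[k]× + (1−cosθ)·[k]×²:
    [+0.96637 -0.06339 -0.24923]
    [-0.04555 +0.91163 -0.40848]
    [+0.25310 +0.40610 +0.87808]
t = (0.3353, -0.1637, 1.1947) m
M0: Pc = R·M0+t = (+0.23593, -0.07133, +1.20946); u = 513.9·(+0.23593)/1.20946 + 302.4 = 402.6457, v = 674.1·(-0.07133)/1.20946 + 252.7 = 212.9427
M1: Pc = R·M1+t = (+0.42244, -0.08012, +1.25831); u = 513.9·(+0.42244)/1.25831 + 302.4 = 474.9252, v = 674.1·(-0.08012)/1.25831 + 252.7 = 209.7764
M2: Pc = R·M2+t = (+0.43467, -0.25607, +1.17994); u = 513.9·(+0.43467)/1.17994 + 302.4 = 491.7134, v = 674.1·(-0.25607)/1.17994 + 252.7 = 106.4078
M3: Pc = R·M3+t = (+0.24816, -0.24728, +1.13109); u = 513.9·(+0.24816)/1.13109 + 302.4 = 415.1505, v = 674.1·(-0.24728)/1.13109 + 252.7 = 105.3294

c0=(402.65, 212.94) c1=(474.93, 209.78) c2=(491.71, 106.41) c3=(415.15, 105.33)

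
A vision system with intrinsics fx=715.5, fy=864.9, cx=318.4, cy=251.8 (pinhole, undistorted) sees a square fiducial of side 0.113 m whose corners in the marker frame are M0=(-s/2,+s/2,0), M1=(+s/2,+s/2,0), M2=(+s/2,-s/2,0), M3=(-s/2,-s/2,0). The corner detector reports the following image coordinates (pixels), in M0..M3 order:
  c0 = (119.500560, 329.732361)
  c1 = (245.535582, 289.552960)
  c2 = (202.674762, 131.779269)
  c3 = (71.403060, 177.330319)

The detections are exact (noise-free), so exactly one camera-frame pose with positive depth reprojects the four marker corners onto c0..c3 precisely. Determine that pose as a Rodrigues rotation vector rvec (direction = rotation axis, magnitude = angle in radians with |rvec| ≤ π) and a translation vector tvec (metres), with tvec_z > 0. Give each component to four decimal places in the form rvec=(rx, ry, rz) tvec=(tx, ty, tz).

Intrinsics K: fx=715.5, fy=864.9, cx=318.4, cy=251.8
Marker side s = 0.113 m; corners in marker frame (Z=0):
  M0 = (-0.0565, +0.0565, 0)
  M1 = (+0.0565, +0.0565, 0)
  M2 = (+0.0565, -0.0565, 0)
  M3 = (-0.0565, -0.0565, 0)
Detected image corners:
  c0 = (119.500560, 329.732361) px
  c1 = (245.535582, 289.552960) px
  c2 = (202.674762, 131.779269) px
  c3 = (71.403060, 177.330319) px
Planar DLT: solve 8×8 A·h = b for H (H[2,2]=1):
  H  [+1107.84279 +470.91994 +159.64169]
  H  [-422.52359 +1471.27894 +234.19719]
  H  [-0.18853 +0.42686 +1.00000]
B = K⁻¹H; ‖b₁‖=1.699356, ‖b₂‖=1.699356; λ = 2/(‖b₁‖+‖b₂‖) = 0.588458, sign → tz>0 ⇒ λ=+0.588458
r₁ = λ·B[:,0] = (+0.96051,-0.25518,-0.11094); r₂ = λ·B[:,1] = (+0.27553,+0.92790,+0.25119)
r₃ = r₁×r₂ = (+0.03885,-0.27184,+0.96156); SVD([r₁ r₂ r₃]) → R = UVᵀ:
  R  [+0.96051 +0.27553 +0.03885]
  R  [-0.25518 +0.92790 -0.27184]
  R  [-0.11094 +0.25119 +0.96156]
t = (-0.13057, -0.01198, +0.58846) m
tr R = 2.849963; θ = arccos((tr R − 1)/2) = 0.389809 rad = 22.334°
axis k = ((R−Rᵀ)₃₂, (R−Rᵀ)₁₃, (R−Rᵀ)₂₁) / (2 sinθ) = (+0.688168, +0.197089, -0.698270)
rvec = θ·k = (+0.268254, +0.076827, -0.272192)

rvec=(0.2683, 0.0768, -0.2722) tvec=(-0.1306, -0.0120, 0.5885)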